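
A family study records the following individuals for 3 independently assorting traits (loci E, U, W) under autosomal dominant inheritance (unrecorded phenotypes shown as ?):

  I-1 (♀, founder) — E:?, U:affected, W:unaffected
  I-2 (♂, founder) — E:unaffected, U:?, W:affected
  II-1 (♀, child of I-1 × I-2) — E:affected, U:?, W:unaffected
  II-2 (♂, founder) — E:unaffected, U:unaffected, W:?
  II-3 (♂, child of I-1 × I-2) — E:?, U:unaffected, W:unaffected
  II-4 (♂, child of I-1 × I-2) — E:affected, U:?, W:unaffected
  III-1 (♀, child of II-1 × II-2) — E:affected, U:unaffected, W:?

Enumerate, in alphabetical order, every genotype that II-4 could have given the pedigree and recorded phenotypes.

II-4 ∈ {Ee UU ww, Ee Uu ww, Ee uu ww}

E/I-1 ? ·: Ee|EE
E/I-2 un ·: ee
E/II-1 aff I-1×I-2: Ee
E/II-2 un ·: ee
E/II-3 ? I-1×I-2: ee|Ee
E/II-4 aff I-1×I-2: Ee
E/III-1 aff II-1×II-2: Ee
⇒ E over [I-1,I-2,II-1,II-2,II-3,II-4,III-1]: 3 consistent
U/I-1 aff ·: Uu
U/I-2 ? ·: uu|Uu
U/II-1 ? I-1×I-2: uu|Uu
U/II-2 un ·: uu
U/II-3 un I-1×I-2: uu
U/II-4 ? I-1×I-2: uu|Uu|UU
U/III-1 un II-1×II-2: uu
⇒ U over [I-1,I-2,II-1,II-2,II-3,II-4,III-1]: 10 consistent
W/I-1 un ·: ww
W/I-2 aff ·: Ww
W/II-1 un I-1×I-2: ww
W/II-2 ? ·: ww|Ww|WW
W/II-3 un I-1×I-2: ww
W/II-4 un I-1×I-2: ww
W/III-1 ? II-1×II-2: ww|Ww
⇒ W over [I-1,I-2,II-1,II-2,II-3,II-4,III-1]: 4 consistent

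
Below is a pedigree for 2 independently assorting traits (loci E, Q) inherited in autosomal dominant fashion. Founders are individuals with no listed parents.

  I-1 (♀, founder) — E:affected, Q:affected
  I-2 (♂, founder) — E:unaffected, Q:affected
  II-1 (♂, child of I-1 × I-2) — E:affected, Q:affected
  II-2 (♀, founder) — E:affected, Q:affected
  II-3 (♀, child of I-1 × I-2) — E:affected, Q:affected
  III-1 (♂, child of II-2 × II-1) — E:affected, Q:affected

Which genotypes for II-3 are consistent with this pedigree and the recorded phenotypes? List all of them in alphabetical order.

E/I-1 aff ·: Ee|EE
E/I-2 un ·: ee
E/II-1 aff I-1×I-2: Ee
E/II-2 aff ·: Ee|EE
E/II-3 aff I-1×I-2: Ee
E/III-1 aff II-2×II-1: Ee|EE
⇒ E over [I-1,I-2,II-1,II-2,II-3,III-1]: 8 consistent
Q/I-1 aff ·: Qq|QQ
Q/I-2 aff ·: Qq|QQ
Q/II-1 aff I-1×I-2: Qq|QQ
Q/II-2 aff ·: Qq|QQ
Q/II-3 aff I-1×I-2: Qq|QQ
Q/III-1 aff II-2×II-1: Qq|QQ
⇒ Q over [I-1,I-2,II-1,II-2,II-3,III-1]: 45 consistent

II-3 ∈ {Ee QQ, Ee Qq}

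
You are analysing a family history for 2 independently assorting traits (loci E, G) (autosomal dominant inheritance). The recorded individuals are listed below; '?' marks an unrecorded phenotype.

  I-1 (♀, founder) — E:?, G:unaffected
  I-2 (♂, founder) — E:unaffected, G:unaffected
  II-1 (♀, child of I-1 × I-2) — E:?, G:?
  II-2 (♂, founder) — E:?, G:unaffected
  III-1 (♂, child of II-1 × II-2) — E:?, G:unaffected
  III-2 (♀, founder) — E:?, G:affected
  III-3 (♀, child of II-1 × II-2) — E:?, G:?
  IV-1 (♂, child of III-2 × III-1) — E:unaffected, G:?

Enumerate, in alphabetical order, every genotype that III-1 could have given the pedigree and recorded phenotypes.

E/I-1 ? ·: ee|Ee|EE
E/I-2 un ·: ee
E/II-1 ? I-1×I-2: ee|Ee
E/II-2 ? ·: ee|Ee|EE
E/III-1 ? II-1×II-2: ee|Ee
E/III-2 ? ·: ee|Ee
E/III-3 ? II-1×II-2: ee|Ee|EE
E/IV-1 un III-2×III-1: ee
⇒ E over [I-1,I-2,II-1,II-2,III-1,III-2,III-3,IV-1]: 72 consistent
G/I-1 un ·: gg
G/I-2 un ·: gg
G/II-1 ? I-1×I-2: gg
G/II-2 un ·: gg
G/III-1 un II-1×II-2: gg
G/III-2 aff ·: Gg|GG
G/III-3 ? II-1×II-2: gg
G/IV-1 ? III-2×III-1: gg|Gg
⇒ G over [I-1,I-2,II-1,II-2,III-1,III-2,III-3,IV-1]: 3 consistent

III-1 ∈ {Ee gg, ee gg}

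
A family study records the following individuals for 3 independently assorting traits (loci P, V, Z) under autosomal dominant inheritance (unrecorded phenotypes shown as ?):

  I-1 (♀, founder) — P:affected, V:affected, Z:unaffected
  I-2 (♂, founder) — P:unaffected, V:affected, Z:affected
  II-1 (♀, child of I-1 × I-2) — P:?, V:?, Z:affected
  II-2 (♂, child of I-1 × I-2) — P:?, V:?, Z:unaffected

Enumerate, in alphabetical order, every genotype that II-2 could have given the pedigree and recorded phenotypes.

P/I-1 aff ·: Pp|PP
P/I-2 un ·: pp
P/II-1 ? I-1×I-2: pp|Pp
P/II-2 ? I-1×I-2: pp|Pp
⇒ P over [I-1,I-2,II-1,II-2]: 5 consistent
V/I-1 aff ·: Vv|VV
V/I-2 aff ·: Vv|VV
V/II-1 ? I-1×I-2: vv|Vv|VV
V/II-2 ? I-1×I-2: vv|Vv|VV
⇒ V over [I-1,I-2,II-1,II-2]: 18 consistent
Z/I-1 un ·: zz
Z/I-2 aff ·: Zz
Z/II-1 aff I-1×I-2: Zz
Z/II-2 un I-1×I-2: zz
⇒ Z over [I-1,I-2,II-1,II-2]: 1 consistent

II-2 ∈ {Pp VV zz, Pp Vv zz, Pp vv zz, pp VV zz, pp Vv zz, pp vv zz}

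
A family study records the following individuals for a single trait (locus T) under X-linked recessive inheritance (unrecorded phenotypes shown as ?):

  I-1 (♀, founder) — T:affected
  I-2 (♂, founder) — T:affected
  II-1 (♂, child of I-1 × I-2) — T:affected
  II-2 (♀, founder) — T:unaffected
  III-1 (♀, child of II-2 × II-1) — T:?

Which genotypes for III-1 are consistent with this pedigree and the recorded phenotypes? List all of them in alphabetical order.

III-1 ∈ {X^TX^t, X^tX^t}

T/I-1 aff ·: X^tX^t
T/I-2 aff ·: X^tY
T/II-1 aff I-1×I-2: X^tY
T/II-2 un ·: X^TX^T|X^TX^t
T/III-1 ? II-2×II-1: X^TX^t|X^tX^t
⇒ T over [I-1,I-2,II-1,II-2,III-1]: 3 consistent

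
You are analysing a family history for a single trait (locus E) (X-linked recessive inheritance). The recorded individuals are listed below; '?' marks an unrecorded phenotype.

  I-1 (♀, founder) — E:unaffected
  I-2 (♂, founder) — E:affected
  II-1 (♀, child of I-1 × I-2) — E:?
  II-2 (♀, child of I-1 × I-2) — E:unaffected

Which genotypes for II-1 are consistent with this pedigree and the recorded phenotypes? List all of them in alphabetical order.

II-1 ∈ {X^EX^e, X^eX^e}

E/I-1 un ·: X^EX^E|X^EX^e
E/I-2 aff ·: X^eY
E/II-1 ? I-1×I-2: X^EX^e|X^eX^e
E/II-2 un I-1×I-2: X^EX^e
⇒ E over [I-1,I-2,II-1,II-2]: 3 consistent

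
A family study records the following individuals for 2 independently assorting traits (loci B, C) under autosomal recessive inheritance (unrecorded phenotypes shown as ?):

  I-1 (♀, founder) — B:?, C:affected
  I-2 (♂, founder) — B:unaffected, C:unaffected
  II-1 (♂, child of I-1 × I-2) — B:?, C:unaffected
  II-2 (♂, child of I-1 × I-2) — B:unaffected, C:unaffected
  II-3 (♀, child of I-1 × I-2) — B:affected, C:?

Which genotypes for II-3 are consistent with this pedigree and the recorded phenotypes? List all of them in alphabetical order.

II-3 ∈ {bb Cc, bb cc}

B/I-1 ? ·: Bb|bb
B/I-2 un ·: Bb
B/II-1 ? I-1×I-2: BB|Bb|bb
B/II-2 un I-1×I-2: BB|Bb
B/II-3 aff I-1×I-2: bb
⇒ B over [I-1,I-2,II-1,II-2,II-3]: 8 consistent
C/I-1 aff ·: cc
C/I-2 un ·: CC|Cc
C/II-1 un I-1×I-2: Cc
C/II-2 un I-1×I-2: Cc
C/II-3 ? I-1×I-2: Cc|cc
⇒ C over [I-1,I-2,II-1,II-2,II-3]: 3 consistent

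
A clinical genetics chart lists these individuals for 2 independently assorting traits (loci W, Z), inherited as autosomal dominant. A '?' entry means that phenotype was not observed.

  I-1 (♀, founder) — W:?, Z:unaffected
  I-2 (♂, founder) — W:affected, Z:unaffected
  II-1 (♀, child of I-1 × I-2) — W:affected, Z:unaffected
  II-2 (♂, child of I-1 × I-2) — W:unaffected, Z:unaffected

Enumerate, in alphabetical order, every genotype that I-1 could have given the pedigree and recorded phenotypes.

I-1 ∈ {Ww zz, ww zz}

W/I-1 ? ·: ww|Ww
W/I-2 aff ·: Ww
W/II-1 aff I-1×I-2: Ww|WW
W/II-2 un I-1×I-2: ww
⇒ W over [I-1,I-2,II-1,II-2]: 3 consistent
Z/I-1 un ·: zz
Z/I-2 un ·: zz
Z/II-1 un I-1×I-2: zz
Z/II-2 un I-1×I-2: zz
⇒ Z over [I-1,I-2,II-1,II-2]: 1 consistent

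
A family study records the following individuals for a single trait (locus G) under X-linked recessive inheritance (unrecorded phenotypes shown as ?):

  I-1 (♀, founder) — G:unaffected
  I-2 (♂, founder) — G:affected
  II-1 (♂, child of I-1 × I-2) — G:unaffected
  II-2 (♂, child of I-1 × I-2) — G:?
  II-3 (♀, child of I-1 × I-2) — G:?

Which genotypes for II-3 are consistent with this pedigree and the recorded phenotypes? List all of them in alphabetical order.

G/I-1 un ·: X^GX^G|X^GX^g
G/I-2 aff ·: X^gY
G/II-1 un I-1×I-2: X^GY
G/II-2 ? I-1×I-2: X^GY|X^gY
G/II-3 ? I-1×I-2: X^GX^g|X^gX^g
⇒ G over [I-1,I-2,II-1,II-2,II-3]: 5 consistent

II-3 ∈ {X^GX^g, X^gX^g}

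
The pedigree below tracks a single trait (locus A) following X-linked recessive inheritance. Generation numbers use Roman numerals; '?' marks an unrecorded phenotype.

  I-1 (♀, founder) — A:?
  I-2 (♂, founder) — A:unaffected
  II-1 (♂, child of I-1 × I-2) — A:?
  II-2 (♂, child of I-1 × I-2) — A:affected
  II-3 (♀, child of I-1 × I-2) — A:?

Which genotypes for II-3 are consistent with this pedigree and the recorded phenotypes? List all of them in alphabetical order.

A/I-1 ? ·: X^AX^a|X^aX^a
A/I-2 un ·: X^AY
A/II-1 ? I-1×I-2: X^AY|X^aY
A/II-2 aff I-1×I-2: X^aY
A/II-3 ? I-1×I-2: X^AX^A|X^AX^a
⇒ A over [I-1,I-2,II-1,II-2,II-3]: 5 consistent

II-3 ∈ {X^AX^A, X^AX^a}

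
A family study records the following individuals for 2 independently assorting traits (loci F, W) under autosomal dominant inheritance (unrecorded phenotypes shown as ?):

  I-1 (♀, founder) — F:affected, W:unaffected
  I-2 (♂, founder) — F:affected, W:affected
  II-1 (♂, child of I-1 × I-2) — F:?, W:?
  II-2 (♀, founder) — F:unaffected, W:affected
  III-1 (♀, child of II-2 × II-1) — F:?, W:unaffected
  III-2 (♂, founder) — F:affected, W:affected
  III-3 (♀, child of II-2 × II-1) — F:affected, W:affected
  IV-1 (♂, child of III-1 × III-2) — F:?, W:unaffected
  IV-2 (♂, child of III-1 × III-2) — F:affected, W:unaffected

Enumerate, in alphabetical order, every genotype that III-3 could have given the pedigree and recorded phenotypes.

III-3 ∈ {Ff WW, Ff Ww}

F/I-1 aff ·: Ff|FF
F/I-2 aff ·: Ff|FF
F/II-1 ? I-1×I-2: Ff|FF
F/II-2 un ·: ff
F/III-1 ? II-2×II-1: ff|Ff
F/III-2 aff ·: Ff|FF
F/III-3 aff II-2×II-1: Ff
F/IV-1 ? III-1×III-2: ff|Ff|FF
F/IV-2 aff III-1×III-2: Ff|FF
⇒ F over [I-1,I-2,II-1,II-2,III-1,III-2,III-3,IV-1,IV-2]: 79 consistent
W/I-1 un ·: ww
W/I-2 aff ·: Ww|WW
W/II-1 ? I-1×I-2: ww|Ww
W/II-2 aff ·: Ww
W/III-1 un II-2×II-1: ww
W/III-2 aff ·: Ww
W/III-3 aff II-2×II-1: Ww|WW
W/IV-1 un III-1×III-2: ww
W/IV-2 un III-1×III-2: ww
⇒ W over [I-1,I-2,II-1,II-2,III-1,III-2,III-3,IV-1,IV-2]: 5 consistent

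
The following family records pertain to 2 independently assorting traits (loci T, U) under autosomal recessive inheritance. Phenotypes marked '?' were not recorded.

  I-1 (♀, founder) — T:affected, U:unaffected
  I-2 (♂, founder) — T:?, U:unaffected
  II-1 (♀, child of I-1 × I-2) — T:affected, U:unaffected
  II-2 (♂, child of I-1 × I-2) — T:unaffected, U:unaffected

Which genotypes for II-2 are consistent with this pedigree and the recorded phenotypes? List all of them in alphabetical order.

II-2 ∈ {Tt UU, Tt Uu}

T/I-1 aff ·: tt
T/I-2 ? ·: Tt
T/II-1 aff I-1×I-2: tt
T/II-2 un I-1×I-2: Tt
⇒ T over [I-1,I-2,II-1,II-2]: 1 consistent
U/I-1 un ·: UU|Uu
U/I-2 un ·: UU|Uu
U/II-1 un I-1×I-2: UU|Uu
U/II-2 un I-1×I-2: UU|Uu
⇒ U over [I-1,I-2,II-1,II-2]: 13 consistent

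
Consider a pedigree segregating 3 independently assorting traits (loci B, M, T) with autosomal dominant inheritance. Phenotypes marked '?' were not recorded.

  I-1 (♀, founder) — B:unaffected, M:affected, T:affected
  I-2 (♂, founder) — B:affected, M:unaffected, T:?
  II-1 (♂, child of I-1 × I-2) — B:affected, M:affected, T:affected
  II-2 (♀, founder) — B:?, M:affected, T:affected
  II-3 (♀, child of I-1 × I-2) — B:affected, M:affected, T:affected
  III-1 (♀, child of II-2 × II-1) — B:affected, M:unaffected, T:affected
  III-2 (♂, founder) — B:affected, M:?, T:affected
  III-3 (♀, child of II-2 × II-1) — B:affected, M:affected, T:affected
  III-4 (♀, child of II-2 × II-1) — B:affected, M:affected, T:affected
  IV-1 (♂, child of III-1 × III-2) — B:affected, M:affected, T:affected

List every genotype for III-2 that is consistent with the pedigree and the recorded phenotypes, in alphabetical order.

B/I-1 un ·: bb
B/I-2 aff ·: Bb|BB
B/II-1 aff I-1×I-2: Bb
B/II-2 ? ·: bb|Bb|BB
B/II-3 aff I-1×I-2: Bb
B/III-1 aff II-2×II-1: Bb|BB
B/III-2 aff ·: Bb|BB
B/III-3 aff II-2×II-1: Bb|BB
B/III-4 aff II-2×II-1: Bb|BB
B/IV-1 aff III-1×III-2: Bb|BB
⇒ B over [I-1,I-2,II-1,II-2,II-3,III-1,III-2,III-3,III-4,IV-1]: 120 consistent
M/I-1 aff ·: Mm|MM
M/I-2 un ·: mm
M/II-1 aff I-1×I-2: Mm
M/II-2 aff ·: Mm
M/II-3 aff I-1×I-2: Mm
M/III-1 un II-2×II-1: mm
M/III-2 ? ·: Mm|MM
M/III-3 aff II-2×II-1: Mm|MM
M/III-4 aff II-2×II-1: Mm|MM
M/IV-1 aff III-1×III-2: Mm
⇒ M over [I-1,I-2,II-1,II-2,II-3,III-1,III-2,III-3,III-4,IV-1]: 16 consistent
T/I-1 aff ·: Tt|TT
T/I-2 ? ·: tt|Tt|TT
T/II-1 aff I-1×I-2: Tt|TT
T/II-2 aff ·: Tt|TT
T/II-3 aff I-1×I-2: Tt|TT
T/III-1 aff II-2×II-1: Tt|TT
T/III-2 aff ·: Tt|TT
T/III-3 aff II-2×II-1: Tt|TT
T/III-4 aff II-2×II-1: Tt|TT
T/IV-1 aff III-1×III-2: Tt|TT
⇒ T over [I-1,I-2,II-1,II-2,II-3,III-1,III-2,III-3,III-4,IV-1]: 665 consistent

III-2 ∈ {BB MM TT, BB MM Tt, BB Mm TT, BB Mm Tt, Bb MM TT, Bb MM Tt, Bb Mm TT, Bb Mm Tt}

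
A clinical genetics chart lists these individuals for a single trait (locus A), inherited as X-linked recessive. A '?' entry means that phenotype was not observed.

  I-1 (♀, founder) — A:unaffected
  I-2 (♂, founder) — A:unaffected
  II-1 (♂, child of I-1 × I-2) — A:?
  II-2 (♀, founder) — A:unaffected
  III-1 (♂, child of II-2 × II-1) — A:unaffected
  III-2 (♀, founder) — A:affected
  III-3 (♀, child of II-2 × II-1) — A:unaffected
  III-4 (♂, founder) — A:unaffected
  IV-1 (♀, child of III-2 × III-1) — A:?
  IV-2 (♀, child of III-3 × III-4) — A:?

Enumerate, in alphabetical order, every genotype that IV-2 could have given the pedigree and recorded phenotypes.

A/I-1 un ·: X^AX^A|X^AX^a
A/I-2 un ·: X^AY
A/II-1 ? I-1×I-2: X^AY|X^aY
A/II-2 un ·: X^AX^A|X^AX^a
A/III-1 un II-2×II-1: X^AY
A/III-2 aff ·: X^aX^a
A/III-3 un II-2×II-1: X^AX^A|X^AX^a
A/III-4 un ·: X^AY
A/IV-1 ? III-2×III-1: X^AX^a
A/IV-2 ? III-3×III-4: X^AX^A|X^AX^a
⇒ A over [I-1,I-2,II-1,II-2,III-1,III-2,III-3,III-4,IV-1,IV-2]: 12 consistent

IV-2 ∈ {X^AX^A, X^AX^a}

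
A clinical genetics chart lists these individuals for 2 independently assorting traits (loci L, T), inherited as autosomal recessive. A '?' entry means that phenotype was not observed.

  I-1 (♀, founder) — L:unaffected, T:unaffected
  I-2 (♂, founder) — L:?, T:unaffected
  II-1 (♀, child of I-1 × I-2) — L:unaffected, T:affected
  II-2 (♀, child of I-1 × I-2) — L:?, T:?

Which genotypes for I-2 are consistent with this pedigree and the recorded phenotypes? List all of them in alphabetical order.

I-2 ∈ {LL Tt, Ll Tt, ll Tt}

L/I-1 un ·: LL|Ll
L/I-2 ? ·: LL|Ll|ll
L/II-1 un I-1×I-2: LL|Ll
L/II-2 ? I-1×I-2: LL|Ll|ll
⇒ L over [I-1,I-2,II-1,II-2]: 18 consistent
T/I-1 un ·: Tt
T/I-2 un ·: Tt
T/II-1 aff I-1×I-2: tt
T/II-2 ? I-1×I-2: TT|Tt|tt
⇒ T over [I-1,I-2,II-1,II-2]: 3 consistent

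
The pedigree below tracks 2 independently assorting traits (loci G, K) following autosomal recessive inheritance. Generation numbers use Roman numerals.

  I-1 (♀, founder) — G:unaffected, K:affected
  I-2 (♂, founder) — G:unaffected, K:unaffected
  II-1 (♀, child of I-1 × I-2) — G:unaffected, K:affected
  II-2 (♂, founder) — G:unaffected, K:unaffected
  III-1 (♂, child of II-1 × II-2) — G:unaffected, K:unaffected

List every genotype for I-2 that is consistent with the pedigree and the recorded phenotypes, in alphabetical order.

G/I-1 un ·: GG|Gg
G/I-2 un ·: GG|Gg
G/II-1 un I-1×I-2: GG|Gg
G/II-2 un ·: GG|Gg
G/III-1 un II-1×II-2: GG|Gg
⇒ G over [I-1,I-2,II-1,II-2,III-1]: 24 consistent
K/I-1 aff ·: kk
K/I-2 un ·: Kk
K/II-1 aff I-1×I-2: kk
K/II-2 un ·: KK|Kk
K/III-1 un II-1×II-2: Kk
⇒ K over [I-1,I-2,II-1,II-2,III-1]: 2 consistent

I-2 ∈ {GG Kk, Gg Kk}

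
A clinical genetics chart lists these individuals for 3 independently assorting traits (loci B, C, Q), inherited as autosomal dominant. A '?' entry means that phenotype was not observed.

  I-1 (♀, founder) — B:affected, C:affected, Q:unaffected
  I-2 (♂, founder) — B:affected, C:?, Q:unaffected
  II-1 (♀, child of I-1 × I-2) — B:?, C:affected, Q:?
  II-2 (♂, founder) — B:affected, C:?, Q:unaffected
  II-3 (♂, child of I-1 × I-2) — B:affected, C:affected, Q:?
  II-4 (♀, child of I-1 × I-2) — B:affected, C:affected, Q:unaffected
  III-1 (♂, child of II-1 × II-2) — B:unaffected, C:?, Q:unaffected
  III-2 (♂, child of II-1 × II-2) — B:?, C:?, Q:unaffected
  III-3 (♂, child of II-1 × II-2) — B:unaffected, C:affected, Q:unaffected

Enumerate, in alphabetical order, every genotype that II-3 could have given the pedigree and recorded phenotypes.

II-3 ∈ {BB CC qq, BB Cc qq, Bb CC qq, Bb Cc qq}

B/I-1 aff ·: Bb|BB
B/I-2 aff ·: Bb|BB
B/II-1 ? I-1×I-2: bb|Bb
B/II-2 aff ·: Bb
B/II-3 aff I-1×I-2: Bb|BB
B/II-4 aff I-1×I-2: Bb|BB
B/III-1 un II-1×II-2: bb
B/III-2 ? II-1×II-2: bb|Bb|BB
B/III-3 un II-1×II-2: bb
⇒ B over [I-1,I-2,II-1,II-2,II-3,II-4,III-1,III-2,III-3]: 44 consistent
C/I-1 aff ·: Cc|CC
C/I-2 ? ·: cc|Cc|CC
C/II-1 aff I-1×I-2: Cc|CC
C/II-2 ? ·: cc|Cc|CC
C/II-3 aff I-1×I-2: Cc|CC
C/II-4 aff I-1×I-2: Cc|CC
C/III-1 ? II-1×II-2: cc|Cc|CC
C/III-2 ? II-1×II-2: cc|Cc|CC
C/III-3 aff II-1×II-2: Cc|CC
⇒ C over [I-1,I-2,II-1,II-2,II-3,II-4,III-1,III-2,III-3]: 550 consistent
Q/I-1 un ·: qq
Q/I-2 un ·: qq
Q/II-1 ? I-1×I-2: qq
Q/II-2 un ·: qq
Q/II-3 ? I-1×I-2: qq
Q/II-4 un I-1×I-2: qq
Q/III-1 un II-1×II-2: qq
Q/III-2 un II-1×II-2: qq
Q/III-3 un II-1×II-2: qq
⇒ Q over [I-1,I-2,II-1,II-2,II-3,II-4,III-1,III-2,III-3]: 1 consistent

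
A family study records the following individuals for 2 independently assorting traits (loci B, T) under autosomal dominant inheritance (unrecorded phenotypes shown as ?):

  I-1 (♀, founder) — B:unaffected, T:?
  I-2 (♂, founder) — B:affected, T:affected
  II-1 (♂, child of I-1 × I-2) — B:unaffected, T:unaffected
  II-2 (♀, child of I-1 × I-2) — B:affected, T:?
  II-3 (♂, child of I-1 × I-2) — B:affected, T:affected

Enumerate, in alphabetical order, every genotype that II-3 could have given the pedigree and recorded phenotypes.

II-3 ∈ {Bb TT, Bb Tt}

B/I-1 un ·: bb
B/I-2 aff ·: Bb
B/II-1 un I-1×I-2: bb
B/II-2 aff I-1×I-2: Bb
B/II-3 aff I-1×I-2: Bb
⇒ B over [I-1,I-2,II-1,II-2,II-3]: 1 consistent
T/I-1 ? ·: tt|Tt
T/I-2 aff ·: Tt
T/II-1 un I-1×I-2: tt
T/II-2 ? I-1×I-2: tt|Tt|TT
T/II-3 aff I-1×I-2: Tt|TT
⇒ T over [I-1,I-2,II-1,II-2,II-3]: 8 consistent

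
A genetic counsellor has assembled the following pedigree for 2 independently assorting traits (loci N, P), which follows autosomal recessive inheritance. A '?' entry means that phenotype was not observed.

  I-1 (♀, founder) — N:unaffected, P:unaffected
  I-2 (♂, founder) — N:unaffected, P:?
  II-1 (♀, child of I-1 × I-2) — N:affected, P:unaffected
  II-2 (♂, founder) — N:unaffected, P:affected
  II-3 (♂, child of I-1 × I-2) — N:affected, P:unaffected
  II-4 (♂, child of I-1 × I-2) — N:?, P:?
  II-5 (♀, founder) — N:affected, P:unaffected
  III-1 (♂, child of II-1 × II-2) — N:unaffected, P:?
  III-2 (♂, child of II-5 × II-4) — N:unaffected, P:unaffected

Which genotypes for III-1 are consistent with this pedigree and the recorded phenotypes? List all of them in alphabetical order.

III-1 ∈ {Nn Pp, Nn pp}

N/I-1 un ·: Nn
N/I-2 un ·: Nn
N/II-1 aff I-1×I-2: nn
N/II-2 un ·: NN|Nn
N/II-3 aff I-1×I-2: nn
N/II-4 ? I-1×I-2: NN|Nn
N/II-5 aff ·: nn
N/III-1 un II-1×II-2: Nn
N/III-2 un II-5×II-4: Nn
⇒ N over [I-1,I-2,II-1,II-2,II-3,II-4,II-5,III-1,III-2]: 4 consistent
P/I-1 un ·: PP|Pp
P/I-2 ? ·: PP|Pp|pp
P/II-1 un I-1×I-2: PP|Pp
P/II-2 aff ·: pp
P/II-3 un I-1×I-2: PP|Pp
P/II-4 ? I-1×I-2: PP|Pp|pp
P/II-5 un ·: PP|Pp
P/III-1 ? II-1×II-2: Pp|pp
P/III-2 un II-5×II-4: PP|Pp
⇒ P over [I-1,I-2,II-1,II-2,II-3,II-4,II-5,III-1,III-2]: 161 consistent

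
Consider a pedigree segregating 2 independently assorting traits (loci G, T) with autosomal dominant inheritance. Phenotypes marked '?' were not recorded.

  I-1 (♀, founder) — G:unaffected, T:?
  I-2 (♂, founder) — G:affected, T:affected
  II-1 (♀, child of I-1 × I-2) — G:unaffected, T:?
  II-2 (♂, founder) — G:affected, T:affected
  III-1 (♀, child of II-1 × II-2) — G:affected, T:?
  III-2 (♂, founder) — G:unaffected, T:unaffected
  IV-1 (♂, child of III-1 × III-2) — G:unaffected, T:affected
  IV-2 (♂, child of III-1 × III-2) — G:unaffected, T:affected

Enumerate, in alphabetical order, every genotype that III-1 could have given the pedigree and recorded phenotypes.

III-1 ∈ {Gg TT, Gg Tt}

G/I-1 un ·: gg
G/I-2 aff ·: Gg
G/II-1 un I-1×I-2: gg
G/II-2 aff ·: Gg|GG
G/III-1 aff II-1×II-2: Gg
G/III-2 un ·: gg
G/IV-1 un III-1×III-2: gg
G/IV-2 un III-1×III-2: gg
⇒ G over [I-1,I-2,II-1,II-2,III-1,III-2,IV-1,IV-2]: 2 consistent
T/I-1 ? ·: tt|Tt|TT
T/I-2 aff ·: Tt|TT
T/II-1 ? I-1×I-2: tt|Tt|TT
T/II-2 aff ·: Tt|TT
T/III-1 ? II-1×II-2: Tt|TT
T/III-2 un ·: tt
T/IV-1 aff III-1×III-2: Tt
T/IV-2 aff III-1×III-2: Tt
⇒ T over [I-1,I-2,II-1,II-2,III-1,III-2,IV-1,IV-2]: 36 consistent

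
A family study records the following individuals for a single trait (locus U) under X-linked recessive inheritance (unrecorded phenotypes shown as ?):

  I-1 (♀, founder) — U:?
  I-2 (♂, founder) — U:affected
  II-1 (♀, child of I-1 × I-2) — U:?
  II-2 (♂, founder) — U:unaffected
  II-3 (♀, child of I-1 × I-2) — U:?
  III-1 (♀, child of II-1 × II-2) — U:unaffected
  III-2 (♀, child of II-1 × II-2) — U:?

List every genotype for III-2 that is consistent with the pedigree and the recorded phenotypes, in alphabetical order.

III-2 ∈ {X^UX^U, X^UX^u}

U/I-1 ? ·: X^UX^U|X^UX^u|X^uX^u
U/I-2 aff ·: X^uY
U/II-1 ? I-1×I-2: X^UX^u|X^uX^u
U/II-2 un ·: X^UY
U/II-3 ? I-1×I-2: X^UX^u|X^uX^u
U/III-1 un II-1×II-2: X^UX^U|X^UX^u
U/III-2 ? II-1×II-2: X^UX^U|X^UX^u
⇒ U over [I-1,I-2,II-1,II-2,II-3,III-1,III-2]: 15 consistent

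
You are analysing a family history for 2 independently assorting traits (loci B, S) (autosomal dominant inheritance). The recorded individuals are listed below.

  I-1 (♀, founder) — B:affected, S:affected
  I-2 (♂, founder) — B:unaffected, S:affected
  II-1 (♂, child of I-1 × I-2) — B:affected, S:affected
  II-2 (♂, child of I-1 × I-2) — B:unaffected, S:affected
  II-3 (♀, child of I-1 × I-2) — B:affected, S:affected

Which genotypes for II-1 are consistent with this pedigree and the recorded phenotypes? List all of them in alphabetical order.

II-1 ∈ {Bb SS, Bb Ss}

B/I-1 aff ·: Bb
B/I-2 un ·: bb
B/II-1 aff I-1×I-2: Bb
B/II-2 un I-1×I-2: bb
B/II-3 aff I-1×I-2: Bb
⇒ B over [I-1,I-2,II-1,II-2,II-3]: 1 consistent
S/I-1 aff ·: Ss|SS
S/I-2 aff ·: Ss|SS
S/II-1 aff I-1×I-2: Ss|SS
S/II-2 aff I-1×I-2: Ss|SS
S/II-3 aff I-1×I-2: Ss|SS
⇒ S over [I-1,I-2,II-1,II-2,II-3]: 25 consistent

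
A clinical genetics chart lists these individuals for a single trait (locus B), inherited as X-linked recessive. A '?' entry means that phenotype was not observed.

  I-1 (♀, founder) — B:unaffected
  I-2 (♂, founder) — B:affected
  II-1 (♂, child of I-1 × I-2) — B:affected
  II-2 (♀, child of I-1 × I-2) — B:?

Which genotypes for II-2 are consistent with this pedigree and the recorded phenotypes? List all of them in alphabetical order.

II-2 ∈ {X^BX^b, X^bX^b}

B/I-1 un ·: X^BX^b
B/I-2 aff ·: X^bY
B/II-1 aff I-1×I-2: X^bY
B/II-2 ? I-1×I-2: X^BX^b|X^bX^b
⇒ B over [I-1,I-2,II-1,II-2]: 2 consistent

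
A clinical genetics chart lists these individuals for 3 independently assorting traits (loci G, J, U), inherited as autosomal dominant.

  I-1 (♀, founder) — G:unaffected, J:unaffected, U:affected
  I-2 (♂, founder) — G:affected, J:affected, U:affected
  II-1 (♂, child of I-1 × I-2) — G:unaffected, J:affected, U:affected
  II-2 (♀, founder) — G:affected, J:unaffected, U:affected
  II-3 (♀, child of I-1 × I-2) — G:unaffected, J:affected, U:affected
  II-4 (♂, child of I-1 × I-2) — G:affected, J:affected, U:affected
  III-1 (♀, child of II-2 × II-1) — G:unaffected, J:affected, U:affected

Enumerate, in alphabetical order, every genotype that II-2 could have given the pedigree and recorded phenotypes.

G/I-1 un ·: gg
G/I-2 aff ·: Gg
G/II-1 un I-1×I-2: gg
G/II-2 aff ·: Gg
G/II-3 un I-1×I-2: gg
G/II-4 aff I-1×I-2: Gg
G/III-1 un II-2×II-1: gg
⇒ G over [I-1,I-2,II-1,II-2,II-3,II-4,III-1]: 1 consistent
J/I-1 un ·: jj
J/I-2 aff ·: Jj|JJ
J/II-1 aff I-1×I-2: Jj
J/II-2 un ·: jj
J/II-3 aff I-1×I-2: Jj
J/II-4 aff I-1×I-2: Jj
J/III-1 aff II-2×II-1: Jj
⇒ J over [I-1,I-2,II-1,II-2,II-3,II-4,III-1]: 2 consistent
U/I-1 aff ·: Uu|UU
U/I-2 aff ·: Uu|UU
U/II-1 aff I-1×I-2: Uu|UU
U/II-2 aff ·: Uu|UU
U/II-3 aff I-1×I-2: Uu|UU
U/II-4 aff I-1×I-2: Uu|UU
U/III-1 aff II-2×II-1: Uu|UU
⇒ U over [I-1,I-2,II-1,II-2,II-3,II-4,III-1]: 87 consistent

II-2 ∈ {Gg jj UU, Gg jj Uu}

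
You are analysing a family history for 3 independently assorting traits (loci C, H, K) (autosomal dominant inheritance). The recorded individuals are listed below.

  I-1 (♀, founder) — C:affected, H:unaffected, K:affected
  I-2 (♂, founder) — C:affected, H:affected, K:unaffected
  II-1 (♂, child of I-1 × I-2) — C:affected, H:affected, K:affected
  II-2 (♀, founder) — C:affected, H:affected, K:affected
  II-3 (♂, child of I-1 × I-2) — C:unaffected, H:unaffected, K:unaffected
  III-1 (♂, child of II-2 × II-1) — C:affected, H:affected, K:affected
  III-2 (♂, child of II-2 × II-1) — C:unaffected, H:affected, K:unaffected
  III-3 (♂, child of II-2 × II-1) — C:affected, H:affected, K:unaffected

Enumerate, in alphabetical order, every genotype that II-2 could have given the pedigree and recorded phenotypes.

II-2 ∈ {Cc HH Kk, Cc Hh Kk}

C/I-1 aff ·: Cc
C/I-2 aff ·: Cc
C/II-1 aff I-1×I-2: Cc
C/II-2 aff ·: Cc
C/II-3 un I-1×I-2: cc
C/III-1 aff II-2×II-1: Cc|CC
C/III-2 un II-2×II-1: cc
C/III-3 aff II-2×II-1: Cc|CC
⇒ C over [I-1,I-2,II-1,II-2,II-3,III-1,III-2,III-3]: 4 consistent
H/I-1 un ·: hh
H/I-2 aff ·: Hh
H/II-1 aff I-1×I-2: Hh
H/II-2 aff ·: Hh|HH
H/II-3 un I-1×I-2: hh
H/III-1 aff II-2×II-1: Hh|HH
H/III-2 aff II-2×II-1: Hh|HH
H/III-3 aff II-2×II-1: Hh|HH
⇒ H over [I-1,I-2,II-1,II-2,II-3,III-1,III-2,III-3]: 16 consistent
K/I-1 aff ·: Kk
K/I-2 un ·: kk
K/II-1 aff I-1×I-2: Kk
K/II-2 aff ·: Kk
K/II-3 un I-1×I-2: kk
K/III-1 aff II-2×II-1: Kk|KK
K/III-2 un II-2×II-1: kk
K/III-3 un II-2×II-1: kk
⇒ K over [I-1,I-2,II-1,II-2,II-3,III-1,III-2,III-3]: 2 consistent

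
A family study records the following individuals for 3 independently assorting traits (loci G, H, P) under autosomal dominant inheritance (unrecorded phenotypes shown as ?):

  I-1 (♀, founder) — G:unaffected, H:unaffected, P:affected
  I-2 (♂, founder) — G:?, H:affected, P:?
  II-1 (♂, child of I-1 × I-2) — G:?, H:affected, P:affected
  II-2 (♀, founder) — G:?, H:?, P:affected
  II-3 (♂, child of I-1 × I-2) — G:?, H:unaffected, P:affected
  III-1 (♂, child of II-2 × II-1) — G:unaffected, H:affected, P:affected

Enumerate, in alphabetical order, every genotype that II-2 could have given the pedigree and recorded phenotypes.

II-2 ∈ {Gg HH PP, Gg HH Pp, Gg Hh PP, Gg Hh Pp, Gg hh PP, Gg hh Pp, gg HH PP, gg HH Pp, gg Hh PP, gg Hh Pp, gg hh PP, gg hh Pp}

G/I-1 un ·: gg
G/I-2 ? ·: gg|Gg|GG
G/II-1 ? I-1×I-2: gg|Gg
G/II-2 ? ·: gg|Gg
G/II-3 ? I-1×I-2: gg|Gg
G/III-1 un II-2×II-1: gg
⇒ G over [I-1,I-2,II-1,II-2,II-3,III-1]: 12 consistent
H/I-1 un ·: hh
H/I-2 aff ·: Hh
H/II-1 aff I-1×I-2: Hh
H/II-2 ? ·: hh|Hh|HH
H/II-3 un I-1×I-2: hh
H/III-1 aff II-2×II-1: Hh|HH
⇒ H over [I-1,I-2,II-1,II-2,II-3,III-1]: 5 consistent
P/I-1 aff ·: Pp|PP
P/I-2 ? ·: pp|Pp|PP
P/II-1 aff I-1×I-2: Pp|PP
P/II-2 aff ·: Pp|PP
P/II-3 aff I-1×I-2: Pp|PP
P/III-1 aff II-2×II-1: Pp|PP
⇒ P over [I-1,I-2,II-1,II-2,II-3,III-1]: 53 consistent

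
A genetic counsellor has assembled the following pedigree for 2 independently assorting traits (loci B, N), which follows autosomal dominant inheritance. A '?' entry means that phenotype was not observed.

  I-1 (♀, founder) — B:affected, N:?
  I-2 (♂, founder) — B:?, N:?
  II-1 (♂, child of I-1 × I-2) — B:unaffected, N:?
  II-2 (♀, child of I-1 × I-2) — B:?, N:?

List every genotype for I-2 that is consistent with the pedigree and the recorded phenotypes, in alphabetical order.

I-2 ∈ {Bb NN, Bb Nn, Bb nn, bb NN, bb Nn, bb nn}

B/I-1 aff ·: Bb
B/I-2 ? ·: bb|Bb
B/II-1 un I-1×I-2: bb
B/II-2 ? I-1×I-2: bb|Bb|BB
⇒ B over [I-1,I-2,II-1,II-2]: 5 consistent
N/I-1 ? ·: nn|Nn|NN
N/I-2 ? ·: nn|Nn|NN
N/II-1 ? I-1×I-2: nn|Nn|NN
N/II-2 ? I-1×I-2: nn|Nn|NN
⇒ N over [I-1,I-2,II-1,II-2]: 29 consistent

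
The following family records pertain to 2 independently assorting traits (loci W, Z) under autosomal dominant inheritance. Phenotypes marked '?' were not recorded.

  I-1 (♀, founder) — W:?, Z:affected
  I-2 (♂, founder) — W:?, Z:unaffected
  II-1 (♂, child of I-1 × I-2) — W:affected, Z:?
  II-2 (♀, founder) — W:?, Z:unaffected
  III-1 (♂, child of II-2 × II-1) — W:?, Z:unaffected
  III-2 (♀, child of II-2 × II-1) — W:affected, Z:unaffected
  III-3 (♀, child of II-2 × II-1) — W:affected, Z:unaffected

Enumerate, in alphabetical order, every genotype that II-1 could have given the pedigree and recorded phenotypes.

W/I-1 ? ·: ww|Ww|WW
W/I-2 ? ·: ww|Ww|WW
W/II-1 aff I-1×I-2: Ww|WW
W/II-2 ? ·: ww|Ww|WW
W/III-1 ? II-2×II-1: ww|Ww|WW
W/III-2 aff II-2×II-1: Ww|WW
W/III-3 aff II-2×II-1: Ww|WW
⇒ W over [I-1,I-2,II-1,II-2,III-1,III-2,III-3]: 194 consistent
Z/I-1 aff ·: Zz|ZZ
Z/I-2 un ·: zz
Z/II-1 ? I-1×I-2: zz|Zz
Z/II-2 un ·: zz
Z/III-1 un II-2×II-1: zz
Z/III-2 un II-2×II-1: zz
Z/III-3 un II-2×II-1: zz
⇒ Z over [I-1,I-2,II-1,II-2,III-1,III-2,III-3]: 3 consistent

II-1 ∈ {WW Zz, WW zz, Ww Zz, Ww zz}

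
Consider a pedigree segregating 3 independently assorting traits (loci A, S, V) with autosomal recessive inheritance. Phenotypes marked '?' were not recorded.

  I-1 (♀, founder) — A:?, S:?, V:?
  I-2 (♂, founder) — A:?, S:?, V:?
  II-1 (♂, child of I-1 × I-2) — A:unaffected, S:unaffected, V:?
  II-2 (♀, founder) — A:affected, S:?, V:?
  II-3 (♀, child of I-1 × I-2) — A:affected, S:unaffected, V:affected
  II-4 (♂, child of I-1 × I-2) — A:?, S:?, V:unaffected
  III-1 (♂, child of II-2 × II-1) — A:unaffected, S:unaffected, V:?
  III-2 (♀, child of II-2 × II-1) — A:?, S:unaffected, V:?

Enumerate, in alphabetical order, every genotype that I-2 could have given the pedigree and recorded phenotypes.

A/I-1 ? ·: Aa|aa
A/I-2 ? ·: Aa|aa
A/II-1 un I-1×I-2: AA|Aa
A/II-2 aff ·: aa
A/II-3 aff I-1×I-2: aa
A/II-4 ? I-1×I-2: AA|Aa|aa
A/III-1 un II-2×II-1: Aa
A/III-2 ? II-2×II-1: Aa|aa
⇒ A over [I-1,I-2,II-1,II-2,II-3,II-4,III-1,III-2]: 17 consistent
S/I-1 ? ·: SS|Ss|ss
S/I-2 ? ·: SS|Ss|ss
S/II-1 un I-1×I-2: SS|Ss
S/II-2 ? ·: SS|Ss|ss
S/II-3 un I-1×I-2: SS|Ss
S/II-4 ? I-1×I-2: SS|Ss|ss
S/III-1 un II-2×II-1: SS|Ss
S/III-2 un II-2×II-1: SS|Ss
⇒ S over [I-1,I-2,II-1,II-2,II-3,II-4,III-1,III-2]: 270 consistent
V/I-1 ? ·: Vv|vv
V/I-2 ? ·: Vv|vv
V/II-1 ? I-1×I-2: VV|Vv|vv
V/II-2 ? ·: VV|Vv|vv
V/II-3 aff I-1×I-2: vv
V/II-4 un I-1×I-2: VV|Vv
V/III-1 ? II-2×II-1: VV|Vv|vv
V/III-2 ? II-2×II-1: VV|Vv|vv
⇒ V over [I-1,I-2,II-1,II-2,II-3,II-4,III-1,III-2]: 104 consistent

I-2 ∈ {Aa SS Vv, Aa SS vv, Aa Ss Vv, Aa Ss vv, Aa ss Vv, Aa ss vv, aa SS Vv, aa SS vv, aa Ss Vv, aa Ss vv, aa ss Vv, aa ss vv}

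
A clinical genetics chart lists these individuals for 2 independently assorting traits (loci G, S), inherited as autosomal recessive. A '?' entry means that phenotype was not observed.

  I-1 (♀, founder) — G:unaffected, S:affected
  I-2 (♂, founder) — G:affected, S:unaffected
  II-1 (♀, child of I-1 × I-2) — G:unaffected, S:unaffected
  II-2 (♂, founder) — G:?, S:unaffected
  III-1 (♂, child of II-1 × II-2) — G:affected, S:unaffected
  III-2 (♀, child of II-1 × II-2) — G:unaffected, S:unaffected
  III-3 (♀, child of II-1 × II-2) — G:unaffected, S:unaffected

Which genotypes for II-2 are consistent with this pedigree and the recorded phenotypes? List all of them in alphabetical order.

G/I-1 un ·: GG|Gg
G/I-2 aff ·: gg
G/II-1 un I-1×I-2: Gg
G/II-2 ? ·: Gg|gg
G/III-1 aff II-1×II-2: gg
G/III-2 un II-1×II-2: GG|Gg
G/III-3 un II-1×II-2: GG|Gg
⇒ G over [I-1,I-2,II-1,II-2,III-1,III-2,III-3]: 10 consistent
S/I-1 aff ·: ss
S/I-2 un ·: SS|Ss
S/II-1 un I-1×I-2: Ss
S/II-2 un ·: SS|Ss
S/III-1 un II-1×II-2: SS|Ss
S/III-2 un II-1×II-2: SS|Ss
S/III-3 un II-1×II-2: SS|Ss
⇒ S over [I-1,I-2,II-1,II-2,III-1,III-2,III-3]: 32 consistent

II-2 ∈ {Gg SS, Gg Ss, gg SS, gg Ss}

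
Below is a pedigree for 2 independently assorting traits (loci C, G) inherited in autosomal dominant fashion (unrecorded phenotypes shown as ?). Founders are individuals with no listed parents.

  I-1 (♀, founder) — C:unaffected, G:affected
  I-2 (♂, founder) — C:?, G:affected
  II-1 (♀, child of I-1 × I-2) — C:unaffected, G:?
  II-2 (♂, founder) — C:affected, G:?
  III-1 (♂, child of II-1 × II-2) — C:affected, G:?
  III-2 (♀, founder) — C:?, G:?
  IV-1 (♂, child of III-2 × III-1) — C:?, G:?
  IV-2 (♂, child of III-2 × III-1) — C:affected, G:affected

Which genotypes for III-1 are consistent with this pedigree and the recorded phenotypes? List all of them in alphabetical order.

III-1 ∈ {Cc GG, Cc Gg, Cc gg}

C/I-1 un ·: cc
C/I-2 ? ·: cc|Cc
C/II-1 un I-1×I-2: cc
C/II-2 aff ·: Cc|CC
C/III-1 aff II-1×II-2: Cc
C/III-2 ? ·: cc|Cc|CC
C/IV-1 ? III-2×III-1: cc|Cc|CC
C/IV-2 aff III-2×III-1: Cc|CC
⇒ C over [I-1,I-2,II-1,II-2,III-1,III-2,IV-1,IV-2]: 48 consistent
G/I-1 aff ·: Gg|GG
G/I-2 aff ·: Gg|GG
G/II-1 ? I-1×I-2: gg|Gg|GG
G/II-2 ? ·: gg|Gg|GG
G/III-1 ? II-1×II-2: gg|Gg|GG
G/III-2 ? ·: gg|Gg|GG
G/IV-1 ? III-2×III-1: gg|Gg|GG
G/IV-2 aff III-2×III-1: Gg|GG
⇒ G over [I-1,I-2,II-1,II-2,III-1,III-2,IV-1,IV-2]: 336 consistent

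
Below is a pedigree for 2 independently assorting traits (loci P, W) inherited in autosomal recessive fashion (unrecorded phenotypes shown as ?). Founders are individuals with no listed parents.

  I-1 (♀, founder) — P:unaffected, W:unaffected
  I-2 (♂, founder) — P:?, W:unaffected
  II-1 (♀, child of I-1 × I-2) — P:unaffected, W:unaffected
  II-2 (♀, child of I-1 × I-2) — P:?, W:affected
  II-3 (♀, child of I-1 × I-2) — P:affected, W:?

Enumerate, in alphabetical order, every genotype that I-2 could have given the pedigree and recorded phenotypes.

I-2 ∈ {Pp Ww, pp Ww}

P/I-1 un ·: Pp
P/I-2 ? ·: Pp|pp
P/II-1 un I-1×I-2: PP|Pp
P/II-2 ? I-1×I-2: PP|Pp|pp
P/II-3 aff I-1×I-2: pp
⇒ P over [I-1,I-2,II-1,II-2,II-3]: 8 consistent
W/I-1 un ·: Ww
W/I-2 un ·: Ww
W/II-1 un I-1×I-2: WW|Ww
W/II-2 aff I-1×I-2: ww
W/II-3 ? I-1×I-2: WW|Ww|ww
⇒ W over [I-1,I-2,II-1,II-2,II-3]: 6 consistent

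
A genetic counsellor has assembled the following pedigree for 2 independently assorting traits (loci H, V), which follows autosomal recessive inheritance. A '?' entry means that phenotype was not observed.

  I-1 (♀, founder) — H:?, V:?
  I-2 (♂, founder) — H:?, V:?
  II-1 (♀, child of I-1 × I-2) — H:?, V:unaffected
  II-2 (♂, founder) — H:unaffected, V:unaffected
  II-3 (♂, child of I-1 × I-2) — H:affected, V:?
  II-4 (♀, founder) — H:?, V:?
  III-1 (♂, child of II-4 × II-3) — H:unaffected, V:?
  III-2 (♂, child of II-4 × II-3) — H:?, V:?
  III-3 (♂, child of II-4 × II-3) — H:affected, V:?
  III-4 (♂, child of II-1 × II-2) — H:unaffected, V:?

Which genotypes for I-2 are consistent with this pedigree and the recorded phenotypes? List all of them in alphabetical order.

I-2 ∈ {Hh VV, Hh Vv, Hh vv, hh VV, hh Vv, hh vv}

H/I-1 ? ·: Hh|hh
H/I-2 ? ·: Hh|hh
H/II-1 ? I-1×I-2: HH|Hh|hh
H/II-2 un ·: HH|Hh
H/II-3 aff I-1×I-2: hh
H/II-4 ? ·: Hh
H/III-1 un II-4×II-3: Hh
H/III-2 ? II-4×II-3: Hh|hh
H/III-3 aff II-4×II-3: hh
H/III-4 un II-1×II-2: HH|Hh
⇒ H over [I-1,I-2,II-1,II-2,II-3,II-4,III-1,III-2,III-3,III-4]: 46 consistent
V/I-1 ? ·: VV|Vv|vv
V/I-2 ? ·: VV|Vv|vv
V/II-1 un I-1×I-2: VV|Vv
V/II-2 un ·: VV|Vv
V/II-3 ? I-1×I-2: VV|Vv|vv
V/II-4 ? ·: VV|Vv|vv
V/III-1 ? II-4×II-3: VV|Vv|vv
V/III-2 ? II-4×II-3: VV|Vv|vv
V/III-3 ? II-4×II-3: VV|Vv|vv
V/III-4 ? II-1×II-2: VV|Vv|vv
⇒ V over [I-1,I-2,II-1,II-2,II-3,II-4,III-1,III-2,III-3,III-4]: 2342 consistent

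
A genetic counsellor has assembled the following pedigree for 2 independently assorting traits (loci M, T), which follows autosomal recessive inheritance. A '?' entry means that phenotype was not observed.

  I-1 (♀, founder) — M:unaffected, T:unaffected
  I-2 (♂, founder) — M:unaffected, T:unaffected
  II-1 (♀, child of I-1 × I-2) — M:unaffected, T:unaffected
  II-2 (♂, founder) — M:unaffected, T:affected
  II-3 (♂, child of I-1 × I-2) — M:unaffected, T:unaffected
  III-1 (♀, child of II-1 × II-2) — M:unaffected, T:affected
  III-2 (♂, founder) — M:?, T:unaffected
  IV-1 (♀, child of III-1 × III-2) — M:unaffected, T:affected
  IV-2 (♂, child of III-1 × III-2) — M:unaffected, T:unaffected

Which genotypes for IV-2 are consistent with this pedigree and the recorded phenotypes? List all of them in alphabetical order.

IV-2 ∈ {MM Tt, Mm Tt}

M/I-1 un ·: MM|Mm
M/I-2 un ·: MM|Mm
M/II-1 un I-1×I-2: MM|Mm
M/II-2 un ·: MM|Mm
M/II-3 un I-1×I-2: MM|Mm
M/III-1 un II-1×II-2: MM|Mm
M/III-2 ? ·: MM|Mm|mm
M/IV-1 un III-1×III-2: MM|Mm
M/IV-2 un III-1×III-2: MM|Mm
⇒ M over [I-1,I-2,II-1,II-2,II-3,III-1,III-2,IV-1,IV-2]: 327 consistent
T/I-1 un ·: TT|Tt
T/I-2 un ·: TT|Tt
T/II-1 un I-1×I-2: Tt
T/II-2 aff ·: tt
T/II-3 un I-1×I-2: TT|Tt
T/III-1 aff II-1×II-2: tt
T/III-2 un ·: Tt
T/IV-1 aff III-1×III-2: tt
T/IV-2 un III-1×III-2: Tt
⇒ T over [I-1,I-2,II-1,II-2,II-3,III-1,III-2,IV-1,IV-2]: 6 consistent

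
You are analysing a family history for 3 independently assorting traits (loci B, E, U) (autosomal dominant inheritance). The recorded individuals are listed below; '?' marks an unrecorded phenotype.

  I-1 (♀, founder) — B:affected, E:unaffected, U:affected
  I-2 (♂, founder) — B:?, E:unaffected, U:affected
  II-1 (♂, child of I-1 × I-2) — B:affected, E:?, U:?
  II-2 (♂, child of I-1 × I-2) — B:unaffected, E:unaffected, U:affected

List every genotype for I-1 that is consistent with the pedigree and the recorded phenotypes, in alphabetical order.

I-1 ∈ {Bb ee UU, Bb ee Uu}

B/I-1 aff ·: Bb
B/I-2 ? ·: bb|Bb
B/II-1 aff I-1×I-2: Bb|BB
B/II-2 un I-1×I-2: bb
⇒ B over [I-1,I-2,II-1,II-2]: 3 consistent
E/I-1 un ·: ee
E/I-2 un ·: ee
E/II-1 ? I-1×I-2: ee
E/II-2 un I-1×I-2: ee
⇒ E over [I-1,I-2,II-1,II-2]: 1 consistent
U/I-1 aff ·: Uu|UU
U/I-2 aff ·: Uu|UU
U/II-1 ? I-1×I-2: uu|Uu|UU
U/II-2 aff I-1×I-2: Uu|UU
⇒ U over [I-1,I-2,II-1,II-2]: 15 consistent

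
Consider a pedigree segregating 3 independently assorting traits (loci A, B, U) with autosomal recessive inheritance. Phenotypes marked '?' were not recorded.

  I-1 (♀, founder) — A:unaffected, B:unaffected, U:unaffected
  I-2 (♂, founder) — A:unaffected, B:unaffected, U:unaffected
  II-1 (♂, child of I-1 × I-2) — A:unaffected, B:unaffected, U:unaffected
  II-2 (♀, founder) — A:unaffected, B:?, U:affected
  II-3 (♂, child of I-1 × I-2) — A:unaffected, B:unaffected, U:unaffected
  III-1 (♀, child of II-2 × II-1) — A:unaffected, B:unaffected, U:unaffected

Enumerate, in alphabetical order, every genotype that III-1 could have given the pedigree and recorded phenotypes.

III-1 ∈ {AA BB Uu, AA Bb Uu, Aa BB Uu, Aa Bb Uu}

A/I-1 un ·: AA|Aa
A/I-2 un ·: AA|Aa
A/II-1 un I-1×I-2: AA|Aa
A/II-2 un ·: AA|Aa
A/II-3 un I-1×I-2: AA|Aa
A/III-1 un II-2×II-1: AA|Aa
⇒ A over [I-1,I-2,II-1,II-2,II-3,III-1]: 45 consistent
B/I-1 un ·: BB|Bb
B/I-2 un ·: BB|Bb
B/II-1 un I-1×I-2: BB|Bb
B/II-2 ? ·: BB|Bb|bb
B/II-3 un I-1×I-2: BB|Bb
B/III-1 un II-2×II-1: BB|Bb
⇒ B over [I-1,I-2,II-1,II-2,II-3,III-1]: 58 consistent
U/I-1 un ·: UU|Uu
U/I-2 un ·: UU|Uu
U/II-1 un I-1×I-2: UU|Uu
U/II-2 aff ·: uu
U/II-3 un I-1×I-2: UU|Uu
U/III-1 un II-2×II-1: Uu
⇒ U over [I-1,I-2,II-1,II-2,II-3,III-1]: 13 consistent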